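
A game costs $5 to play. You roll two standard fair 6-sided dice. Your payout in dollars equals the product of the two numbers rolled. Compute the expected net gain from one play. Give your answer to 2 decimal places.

$7.25

Distribution of the product of the two numbers rolled: 1 w.p. 1/36, 2 w.p. 1/18, 3 w.p. 1/18, 4 w.p. 1/12, 5 w.p. 1/18, 6 w.p. 1/9, …
E[payout] = (1/36)·1 + (1/18)·2 + (1/18)·3 + (1/12)·4 + (1/18)·5 + (1/9)·6 + (1/18)·8 + (1/36)·9 + (1/18)·10 + (1/9)·12 + (1/18)·15 + (1/36)·16 + (1/18)·18 + (1/18)·20 + (1/18)·24 + (1/36)·25 + (1/18)·30 + (1/36)·36 = 49/4
Expected profit = 49/4 − 5 = 29/4 ≈ $7.25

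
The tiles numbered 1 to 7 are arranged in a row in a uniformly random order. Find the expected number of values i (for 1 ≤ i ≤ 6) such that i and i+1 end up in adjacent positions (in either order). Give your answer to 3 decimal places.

For each i ∈ {1,…,6}, let Xᵢ = 1 if i and i+1 are adjacent. P(Xᵢ=1) = 2·(7−1)!/7! = 2/7.
By linearity, E[ΣXᵢ] = (6)·(2/7) = 12/7.
≈ 1.714

1.714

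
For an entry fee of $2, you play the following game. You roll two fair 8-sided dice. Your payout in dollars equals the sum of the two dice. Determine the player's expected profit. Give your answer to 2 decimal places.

$7.00

Distribution of the sum of the two dice: 2 w.p. 1/64, 3 w.p. 1/32, 4 w.p. 3/64, 5 w.p. 1/16, 6 w.p. 5/64, 7 w.p. 3/32, …
E[payout] = (1/64)·2 + (1/32)·3 + (3/64)·4 + (1/16)·5 + (5/64)·6 + (3/32)·7 + (7/64)·8 + (1/8)·9 + (7/64)·10 + (3/32)·11 + (5/64)·12 + (1/16)·13 + (3/64)·14 + (1/32)·15 + (1/64)·16 = 9
Expected profit = 9 − 2 = 7 ≈ $7.00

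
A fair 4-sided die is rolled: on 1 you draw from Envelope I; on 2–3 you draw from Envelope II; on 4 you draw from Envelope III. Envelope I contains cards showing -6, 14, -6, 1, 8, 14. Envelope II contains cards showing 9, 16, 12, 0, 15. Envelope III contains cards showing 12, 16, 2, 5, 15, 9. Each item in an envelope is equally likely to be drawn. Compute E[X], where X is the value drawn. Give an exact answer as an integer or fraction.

E[X | Envelope I] = (-6 + 14 − 6 + 1 + 8 + 14)/6 = 25/6
E[X | Envelope II] = (9 + 16 + 12 + 0 + 15)/5 = 52/5
E[X | Envelope III] = (12 + 16 + 2 + 5 + 15 + 9)/6 = 59/6
E[X] = (1/4)·25/6 + (1/2)·52/5 + (1/4)·59/6 = 87/10

87/10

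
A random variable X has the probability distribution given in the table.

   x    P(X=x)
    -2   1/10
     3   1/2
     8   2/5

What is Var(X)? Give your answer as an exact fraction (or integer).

41/4

E[X] = (1/10)·(-2) + (1/2)·3 + (2/5)·8 = 9/2
E[X²] = (1/10)·4 + (1/2)·9 + (2/5)·64 = 61/2
Var(X) = 61/2 − (9/2)² = 41/4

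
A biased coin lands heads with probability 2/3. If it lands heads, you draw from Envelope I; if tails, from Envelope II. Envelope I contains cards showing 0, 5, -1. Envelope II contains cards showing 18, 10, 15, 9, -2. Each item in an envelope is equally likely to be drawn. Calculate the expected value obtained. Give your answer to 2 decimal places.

E[X | Envelope I] = (0 + 5 − 1)/3 = 4/3
E[X | Envelope II] = (18 + 10 + 15 + 9 − 2)/5 = 10
E[X] = (2/3)·4/3 + (1/3)·10 = 38/9 ≈ 4.22

4.22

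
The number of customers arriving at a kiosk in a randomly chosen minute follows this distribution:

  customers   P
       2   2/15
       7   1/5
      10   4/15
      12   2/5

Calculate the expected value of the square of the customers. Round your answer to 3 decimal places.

E[X²] = (2/15)·4 + (1/5)·49 + (4/15)·100 + (2/5)·144
     = 473/5 ≈ 94.600

94.600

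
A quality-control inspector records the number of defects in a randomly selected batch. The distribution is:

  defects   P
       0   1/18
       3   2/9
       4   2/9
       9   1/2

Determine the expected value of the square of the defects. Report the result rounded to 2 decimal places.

46.06

E[X²] = (1/18)·0 + (2/9)·9 + (2/9)·16 + (1/2)·81
     = 829/18 ≈ 46.06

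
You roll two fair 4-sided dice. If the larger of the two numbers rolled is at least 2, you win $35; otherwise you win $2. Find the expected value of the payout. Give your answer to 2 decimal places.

E[payout] = (1/16)·2 + (15/16)·35 = 527/16
≈ $32.94

$32.94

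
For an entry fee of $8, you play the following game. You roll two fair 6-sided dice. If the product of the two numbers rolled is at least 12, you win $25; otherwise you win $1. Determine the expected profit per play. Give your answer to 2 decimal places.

$4.33

E[payout] = (19/36)·1 + (17/36)·25 = 37/3
Expected profit = 37/3 − 8 = 13/3 ≈ $4.33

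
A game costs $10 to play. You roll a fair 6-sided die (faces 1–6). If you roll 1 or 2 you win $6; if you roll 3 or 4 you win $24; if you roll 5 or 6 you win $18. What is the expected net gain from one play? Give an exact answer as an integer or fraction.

$6

E[payout] = (1/3)·6 + (1/3)·18 + (1/3)·24 = 16
Expected profit = 16 − 10 = 6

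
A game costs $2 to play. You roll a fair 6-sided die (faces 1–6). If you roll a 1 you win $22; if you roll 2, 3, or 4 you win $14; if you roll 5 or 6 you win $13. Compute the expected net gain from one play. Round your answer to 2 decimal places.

E[payout] = (1/3)·13 + (1/2)·14 + (1/6)·22 = 15
Expected profit = 15 − 2 = 13 ≈ $13.00

$13.00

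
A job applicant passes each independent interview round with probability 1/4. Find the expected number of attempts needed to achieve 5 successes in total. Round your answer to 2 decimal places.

20.00

By linearity (sum of 5 independent geometric waits), E[trials] = 5/p = 5/(1/4) = 20.
≈ 20.00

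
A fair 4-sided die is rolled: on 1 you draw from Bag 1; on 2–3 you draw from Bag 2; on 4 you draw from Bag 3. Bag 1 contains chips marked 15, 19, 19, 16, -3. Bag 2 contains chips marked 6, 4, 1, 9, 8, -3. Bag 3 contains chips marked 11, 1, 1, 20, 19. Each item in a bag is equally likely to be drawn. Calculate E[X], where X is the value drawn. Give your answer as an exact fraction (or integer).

479/60

E[X | Bag 1] = (15 + 19 + 19 + 16 − 3)/5 = 66/5
E[X | Bag 2] = (6 + 4 + 1 + 9 + 8 − 3)/6 = 25/6
E[X | Bag 3] = (11 + 1 + 1 + 20 + 19)/5 = 52/5
E[X] = (1/4)·66/5 + (1/2)·25/6 + (1/4)·52/5 = 479/60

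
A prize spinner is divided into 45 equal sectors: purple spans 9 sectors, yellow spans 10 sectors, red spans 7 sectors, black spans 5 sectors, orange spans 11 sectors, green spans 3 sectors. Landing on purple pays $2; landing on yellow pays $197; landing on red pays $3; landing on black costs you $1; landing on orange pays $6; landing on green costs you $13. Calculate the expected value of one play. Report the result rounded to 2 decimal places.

E[payout] = (9/45)·2 + (10/45)·197 + (7/45)·3 + (5/45)·(-1) + (11/45)·6 + (3/45)·(-13) = 677/15
≈ $45.13

$45.13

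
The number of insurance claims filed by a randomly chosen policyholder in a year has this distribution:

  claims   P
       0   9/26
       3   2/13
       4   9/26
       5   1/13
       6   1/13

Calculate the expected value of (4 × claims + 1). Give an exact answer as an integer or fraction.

E[4x+1] = (9/26)·1 + (2/13)·13 + (9/26)·17 + (1/13)·21 + (1/13)·25
     = 153/13

153/13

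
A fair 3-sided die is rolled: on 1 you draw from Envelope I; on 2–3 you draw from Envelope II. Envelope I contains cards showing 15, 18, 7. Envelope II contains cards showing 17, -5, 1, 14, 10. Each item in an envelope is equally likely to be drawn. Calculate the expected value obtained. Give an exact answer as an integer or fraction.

E[X | Envelope I] = (15 + 18 + 7)/3 = 40/3
E[X | Envelope II] = (17 − 5 + 1 + 14 + 10)/5 = 37/5
E[X] = (1/3)·40/3 + (2/3)·37/5 = 422/45

422/45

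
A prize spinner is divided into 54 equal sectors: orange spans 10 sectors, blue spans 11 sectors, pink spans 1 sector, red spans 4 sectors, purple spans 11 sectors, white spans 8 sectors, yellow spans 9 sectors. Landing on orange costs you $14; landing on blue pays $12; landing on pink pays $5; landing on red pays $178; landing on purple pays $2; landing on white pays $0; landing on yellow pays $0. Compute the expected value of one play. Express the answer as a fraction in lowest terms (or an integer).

731/54 dollars

E[payout] = (10/54)·(-14) + (11/54)·12 + (1/54)·5 + (4/54)·178 + (11/54)·2 + (8/54)·0 + (9/54)·0 = 731/54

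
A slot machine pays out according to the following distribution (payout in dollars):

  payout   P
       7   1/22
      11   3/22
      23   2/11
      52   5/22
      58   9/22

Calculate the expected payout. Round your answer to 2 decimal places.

$41.55

E[X] = (1/22)·7 + (3/22)·11 + (2/11)·23 + (5/22)·52 + (9/22)·58
     = 457/11 ≈ 41.55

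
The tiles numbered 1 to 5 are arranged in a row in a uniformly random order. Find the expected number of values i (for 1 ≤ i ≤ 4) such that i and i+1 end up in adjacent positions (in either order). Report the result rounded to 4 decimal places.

1.6000

For each i ∈ {1,…,4}, let Xᵢ = 1 if i and i+1 are adjacent. P(Xᵢ=1) = 2·(5−1)!/5! = 2/5.
By linearity, E[ΣXᵢ] = (4)·(2/5) = 8/5.
≈ 1.6000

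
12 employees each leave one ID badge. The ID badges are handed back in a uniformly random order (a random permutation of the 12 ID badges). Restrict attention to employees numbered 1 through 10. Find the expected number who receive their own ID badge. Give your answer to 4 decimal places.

Let Xᵢ = 1 if person i gets their own ID badge. For each i, P(Xᵢ=1) = 1/12.
By linearity of expectation, E[X₁+…+X_10] = 10·(1/12) = 5/6.
≈ 0.8333

0.8333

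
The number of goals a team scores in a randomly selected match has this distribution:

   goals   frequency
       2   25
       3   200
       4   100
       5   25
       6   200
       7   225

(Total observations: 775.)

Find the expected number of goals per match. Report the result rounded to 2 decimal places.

Total = 775, so P(goals=2) = 25/775, etc.
E[X] = (1/31)·2 + (8/31)·3 + (4/31)·4 + (1/31)·5 + (8/31)·6 + (9/31)·7
     = 158/31 ≈ 5.10

5.10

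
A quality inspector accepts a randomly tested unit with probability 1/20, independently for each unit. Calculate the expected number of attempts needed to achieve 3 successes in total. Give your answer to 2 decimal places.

By linearity (sum of 3 independent geometric waits), E[trials] = 3/p = 3/(1/20) = 60.
≈ 60.00

60.00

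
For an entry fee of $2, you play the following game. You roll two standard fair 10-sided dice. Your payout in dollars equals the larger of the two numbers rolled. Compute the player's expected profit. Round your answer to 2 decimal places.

Distribution of the larger of the two numbers rolled: 1 w.p. 1/100, 2 w.p. 3/100, 3 w.p. 1/20, 4 w.p. 7/100, 5 w.p. 9/100, 6 w.p. 11/100, …
E[payout] = (1/100)·1 + (3/100)·2 + (1/20)·3 + (7/100)·4 + (9/100)·5 + (11/100)·6 + (13/100)·7 + (3/20)·8 + (17/100)·9 + (19/100)·10 = 143/20
Expected profit = 143/20 − 2 = 103/20 ≈ $5.15

$5.15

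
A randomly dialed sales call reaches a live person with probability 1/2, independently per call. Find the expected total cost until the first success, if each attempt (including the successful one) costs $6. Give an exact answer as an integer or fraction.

E[#attempts] = 1/p = 2; E[cost] = 6·2 = 12.

$12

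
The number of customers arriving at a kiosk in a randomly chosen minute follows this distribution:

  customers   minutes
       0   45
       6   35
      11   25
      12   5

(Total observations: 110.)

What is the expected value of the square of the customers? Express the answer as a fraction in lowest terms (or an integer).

Total = 110, so P(customers=0) = 45/110, etc.
E[X²] = (9/22)·0 + (7/22)·36 + (5/22)·121 + (1/22)·144
     = 91/2

91/2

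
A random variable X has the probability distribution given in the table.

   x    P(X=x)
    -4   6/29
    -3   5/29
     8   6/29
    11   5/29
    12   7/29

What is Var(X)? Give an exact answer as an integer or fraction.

E[X] = (6/29)·(-4) + (5/29)·(-3) + (6/29)·8 + (5/29)·11 + (7/29)·12 = 148/29
E[X²] = (6/29)·16 + (5/29)·9 + (6/29)·64 + (5/29)·121 + (7/29)·144 = 2138/29
Var(X) = 2138/29 − (148/29)² = 40098/841

40098/841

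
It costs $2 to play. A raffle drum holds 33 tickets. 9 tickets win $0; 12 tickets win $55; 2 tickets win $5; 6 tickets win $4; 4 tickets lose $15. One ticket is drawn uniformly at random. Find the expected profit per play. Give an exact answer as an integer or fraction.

568/33 dollars

E[payout] = (9/33)·0 + (12/33)·55 + (2/33)·5 + (6/33)·4 + (4/33)·(-15) = 634/33
Expected profit = 634/33 − 2 = 568/33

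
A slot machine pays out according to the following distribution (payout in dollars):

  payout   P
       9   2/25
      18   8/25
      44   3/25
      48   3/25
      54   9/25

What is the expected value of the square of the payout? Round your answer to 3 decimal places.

E[X²] = (2/25)·81 + (8/25)·324 + (3/25)·1936 + (3/25)·2304 + (9/25)·2916
     = 41718/25 ≈ 1668.720

1668.720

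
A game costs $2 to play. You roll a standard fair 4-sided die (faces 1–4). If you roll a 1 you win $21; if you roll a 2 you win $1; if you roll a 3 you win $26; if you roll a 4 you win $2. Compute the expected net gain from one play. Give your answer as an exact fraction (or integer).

21/2 dollars

E[payout] = (1/4)·1 + (1/4)·2 + (1/4)·21 + (1/4)·26 = 25/2
Expected profit = 25/2 − 2 = 21/2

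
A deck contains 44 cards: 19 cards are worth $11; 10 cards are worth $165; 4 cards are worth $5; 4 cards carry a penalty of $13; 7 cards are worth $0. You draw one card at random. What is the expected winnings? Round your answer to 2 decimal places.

E[payout] = (19/44)·11 + (10/44)·165 + (4/44)·5 + (4/44)·(-13) + (7/44)·0 = 1827/44
≈ $41.52

$41.52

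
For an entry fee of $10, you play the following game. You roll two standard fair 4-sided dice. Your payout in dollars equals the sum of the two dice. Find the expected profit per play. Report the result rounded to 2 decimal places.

Distribution of the sum of the two dice: 2 w.p. 1/16, 3 w.p. 1/8, 4 w.p. 3/16, 5 w.p. 1/4, 6 w.p. 3/16, 7 w.p. 1/8, …
E[payout] = (1/16)·2 + (1/8)·3 + (3/16)·4 + (1/4)·5 + (3/16)·6 + (1/8)·7 + (1/16)·8 = 5
Expected profit = 5 − 10 = -5 ≈ -$5.00

-$5.00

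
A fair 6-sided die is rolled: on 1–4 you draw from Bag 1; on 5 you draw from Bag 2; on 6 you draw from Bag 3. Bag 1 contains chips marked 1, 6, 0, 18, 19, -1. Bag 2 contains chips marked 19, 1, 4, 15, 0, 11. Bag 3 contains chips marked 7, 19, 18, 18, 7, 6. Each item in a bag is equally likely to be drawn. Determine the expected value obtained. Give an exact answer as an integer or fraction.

E[X | Bag 1] = (1 + 6 + 0 + 18 + 19 − 1)/6 = 43/6
E[X | Bag 2] = (19 + 1 + 4 + 15 + 0 + 11)/6 = 25/3
E[X | Bag 3] = (7 + 19 + 18 + 18 + 7 + 6)/6 = 25/2
E[X] = (2/3)·43/6 + (1/6)·25/3 + (1/6)·25/2 = 33/4

33/4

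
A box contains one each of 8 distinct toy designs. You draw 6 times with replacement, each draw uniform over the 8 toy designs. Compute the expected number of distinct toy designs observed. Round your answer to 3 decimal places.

4.410

Let Xⱼ=1 if type j appears at least once. P(Xⱼ=1) = 1 − ((8−1)/8)^6 = 144495/262144.
E[#distinct] = 8·144495/262144 = 144495/32768.
≈ 4.410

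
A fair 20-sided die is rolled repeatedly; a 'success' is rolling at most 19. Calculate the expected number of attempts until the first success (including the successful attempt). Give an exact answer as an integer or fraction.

For a geometric distribution, E[trials] = 1/p = 1/(19/20) = 20/19.

20/19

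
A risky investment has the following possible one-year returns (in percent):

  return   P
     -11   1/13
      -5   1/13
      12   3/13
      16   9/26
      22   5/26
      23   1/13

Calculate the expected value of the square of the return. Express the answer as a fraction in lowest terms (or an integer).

3469/13

E[X²] = (1/13)·121 + (1/13)·25 + (3/13)·144 + (9/26)·256 + (5/26)·484 + (1/13)·529
     = 3469/13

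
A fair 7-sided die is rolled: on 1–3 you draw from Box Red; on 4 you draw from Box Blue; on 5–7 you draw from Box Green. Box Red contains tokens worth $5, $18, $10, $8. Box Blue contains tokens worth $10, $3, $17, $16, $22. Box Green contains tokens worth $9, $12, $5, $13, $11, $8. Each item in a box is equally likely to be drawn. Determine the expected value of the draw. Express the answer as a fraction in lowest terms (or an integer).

E[X | Box Red] = (5 + 18 + 10 + 8)/4 = 41/4
E[X | Box Blue] = (10 + 3 + 17 + 16 + 22)/5 = 68/5
E[X | Box Green] = (9 + 12 + 5 + 13 + 11 + 8)/6 = 29/3
E[X] = (3/7)·41/4 + (1/7)·68/5 + (3/7)·29/3 = 1467/140

1467/140 dollars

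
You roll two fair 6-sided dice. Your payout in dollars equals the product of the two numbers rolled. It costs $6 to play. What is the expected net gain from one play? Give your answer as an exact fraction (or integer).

25/4 dollars

Distribution of the product of the two numbers rolled: 1 w.p. 1/36, 2 w.p. 1/18, 3 w.p. 1/18, 4 w.p. 1/12, 5 w.p. 1/18, 6 w.p. 1/9, …
E[payout] = (1/36)·1 + (1/18)·2 + (1/18)·3 + (1/12)·4 + (1/18)·5 + (1/9)·6 + (1/18)·8 + (1/36)·9 + (1/18)·10 + (1/9)·12 + (1/18)·15 + (1/36)·16 + (1/18)·18 + (1/18)·20 + (1/18)·24 + (1/36)·25 + (1/18)·30 + (1/36)·36 = 49/4
Expected profit = 49/4 − 6 = 25/4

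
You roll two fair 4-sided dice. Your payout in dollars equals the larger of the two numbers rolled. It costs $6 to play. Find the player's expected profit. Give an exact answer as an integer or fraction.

-23/8 dollars

Distribution of the larger of the two numbers rolled: 1 w.p. 1/16, 2 w.p. 3/16, 3 w.p. 5/16, 4 w.p. 7/16
E[payout] = (1/16)·1 + (3/16)·2 + (5/16)·3 + (7/16)·4 = 25/8
Expected profit = 25/8 − 6 = -23/8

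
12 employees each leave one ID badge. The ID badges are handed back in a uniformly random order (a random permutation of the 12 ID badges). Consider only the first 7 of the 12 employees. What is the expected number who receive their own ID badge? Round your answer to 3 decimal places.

0.583

Let Xᵢ = 1 if person i gets their own ID badge. For each i, P(Xᵢ=1) = 1/12.
By linearity of expectation, E[X₁+…+X_7] = 7·(1/12) = 7/12.
≈ 0.583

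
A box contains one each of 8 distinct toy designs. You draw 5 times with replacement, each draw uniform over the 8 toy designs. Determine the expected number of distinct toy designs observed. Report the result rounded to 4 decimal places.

3.8967

Let Xⱼ=1 if type j appears at least once. P(Xⱼ=1) = 1 − ((8−1)/8)^5 = 15961/32768.
E[#distinct] = 8·15961/32768 = 15961/4096.
≈ 3.8967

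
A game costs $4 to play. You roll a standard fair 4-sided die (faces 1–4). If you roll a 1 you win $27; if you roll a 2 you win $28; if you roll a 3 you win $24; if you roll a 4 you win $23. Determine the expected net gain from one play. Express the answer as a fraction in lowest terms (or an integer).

E[payout] = (1/4)·23 + (1/4)·24 + (1/4)·27 + (1/4)·28 = 51/2
Expected profit = 51/2 − 4 = 43/2

43/2 dollars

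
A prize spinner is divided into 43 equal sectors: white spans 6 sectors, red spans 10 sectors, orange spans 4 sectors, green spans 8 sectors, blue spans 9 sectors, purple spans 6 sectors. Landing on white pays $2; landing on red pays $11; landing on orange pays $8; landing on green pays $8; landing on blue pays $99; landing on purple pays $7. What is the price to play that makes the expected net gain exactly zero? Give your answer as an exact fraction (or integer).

E[payout] = (6/43)·2 + (10/43)·11 + (4/43)·8 + (8/43)·8 + (9/43)·99 + (6/43)·7 = 1151/43
Fair fee = E[payout] = 1151/43

1151/43 dollars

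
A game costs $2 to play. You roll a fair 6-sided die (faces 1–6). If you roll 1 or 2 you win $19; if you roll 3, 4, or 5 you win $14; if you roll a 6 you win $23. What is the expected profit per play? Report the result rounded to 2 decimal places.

$15.17

E[payout] = (1/2)·14 + (1/3)·19 + (1/6)·23 = 103/6
Expected profit = 103/6 − 2 = 91/6 ≈ $15.17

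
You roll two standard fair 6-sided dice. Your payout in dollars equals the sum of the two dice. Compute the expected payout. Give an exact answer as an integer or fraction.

Distribution of the sum of the two dice: 2 w.p. 1/36, 3 w.p. 1/18, 4 w.p. 1/12, 5 w.p. 1/9, 6 w.p. 5/36, 7 w.p. 1/6, …
E[payout] = (1/36)·2 + (1/18)·3 + (1/12)·4 + (1/9)·5 + (5/36)·6 + (1/6)·7 + (5/36)·8 + (1/9)·9 + (1/12)·10 + (1/18)·11 + (1/36)·12 = 7

$7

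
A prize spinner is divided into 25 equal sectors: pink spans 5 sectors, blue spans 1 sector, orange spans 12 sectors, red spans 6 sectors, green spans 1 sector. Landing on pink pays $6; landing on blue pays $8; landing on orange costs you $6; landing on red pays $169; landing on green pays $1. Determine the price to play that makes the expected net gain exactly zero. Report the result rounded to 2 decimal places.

$39.24

E[payout] = (5/25)·6 + (1/25)·8 + (12/25)·(-6) + (6/25)·169 + (1/25)·1 = 981/25
Fair fee = E[payout] = 981/25 ≈ $39.24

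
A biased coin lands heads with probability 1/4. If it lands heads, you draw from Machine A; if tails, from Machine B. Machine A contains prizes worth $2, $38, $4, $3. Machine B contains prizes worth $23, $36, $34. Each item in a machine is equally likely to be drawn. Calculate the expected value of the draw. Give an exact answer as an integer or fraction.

419/16 dollars

E[X | Machine A] = (2 + 38 + 4 + 3)/4 = 47/4
E[X | Machine B] = (23 + 36 + 34)/3 = 31
E[X] = (1/4)·47/4 + (3/4)·31 = 419/16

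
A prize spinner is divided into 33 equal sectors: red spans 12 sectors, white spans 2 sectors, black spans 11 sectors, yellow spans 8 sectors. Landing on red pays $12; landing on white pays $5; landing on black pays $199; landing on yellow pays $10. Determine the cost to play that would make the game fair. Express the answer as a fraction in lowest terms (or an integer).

2423/33 dollars

E[payout] = (12/33)·12 + (2/33)·5 + (11/33)·199 + (8/33)·10 = 2423/33
Fair fee = E[payout] = 2423/33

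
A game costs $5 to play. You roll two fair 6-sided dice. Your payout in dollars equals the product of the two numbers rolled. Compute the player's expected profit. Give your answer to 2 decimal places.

Distribution of the product of the two numbers rolled: 1 w.p. 1/36, 2 w.p. 1/18, 3 w.p. 1/18, 4 w.p. 1/12, 5 w.p. 1/18, 6 w.p. 1/9, …
E[payout] = (1/36)·1 + (1/18)·2 + (1/18)·3 + (1/12)·4 + (1/18)·5 + (1/9)·6 + (1/18)·8 + (1/36)·9 + (1/18)·10 + (1/9)·12 + (1/18)·15 + (1/36)·16 + (1/18)·18 + (1/18)·20 + (1/18)·24 + (1/36)·25 + (1/18)·30 + (1/36)·36 = 49/4
Expected profit = 49/4 − 5 = 29/4 ≈ $7.25

$7.25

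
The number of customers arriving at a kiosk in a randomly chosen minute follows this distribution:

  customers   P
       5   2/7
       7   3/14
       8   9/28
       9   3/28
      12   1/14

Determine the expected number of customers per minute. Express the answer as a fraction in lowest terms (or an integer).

E[X] = (2/7)·5 + (3/14)·7 + (9/28)·8 + (3/28)·9 + (1/14)·12
     = 205/28

205/28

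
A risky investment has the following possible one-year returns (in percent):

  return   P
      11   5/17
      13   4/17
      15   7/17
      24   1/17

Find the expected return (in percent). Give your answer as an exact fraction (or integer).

236/17

E[X] = (5/17)·11 + (4/17)·13 + (7/17)·15 + (1/17)·24
     = 236/17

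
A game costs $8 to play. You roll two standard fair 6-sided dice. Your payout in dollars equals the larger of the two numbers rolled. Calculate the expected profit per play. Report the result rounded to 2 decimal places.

Distribution of the larger of the two numbers rolled: 1 w.p. 1/36, 2 w.p. 1/12, 3 w.p. 5/36, 4 w.p. 7/36, 5 w.p. 1/4, 6 w.p. 11/36
E[payout] = (1/36)·1 + (1/12)·2 + (5/36)·3 + (7/36)·4 + (1/4)·5 + (11/36)·6 = 161/36
Expected profit = 161/36 − 8 = -127/36 ≈ -$3.53

-$3.53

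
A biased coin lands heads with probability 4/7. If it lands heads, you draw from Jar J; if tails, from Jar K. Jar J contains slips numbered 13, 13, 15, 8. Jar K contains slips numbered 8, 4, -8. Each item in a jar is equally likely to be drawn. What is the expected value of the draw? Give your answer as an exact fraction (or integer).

53/7

E[X | Jar J] = (13 + 13 + 15 + 8)/4 = 49/4
E[X | Jar K] = (8 + 4 − 8)/3 = 4/3
E[X] = (4/7)·49/4 + (3/7)·4/3 = 53/7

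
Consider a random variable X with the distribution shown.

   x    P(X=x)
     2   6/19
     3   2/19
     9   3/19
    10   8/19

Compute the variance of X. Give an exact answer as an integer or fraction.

4990/361

E[X] = (6/19)·2 + (2/19)·3 + (3/19)·9 + (8/19)·10 = 125/19
E[X²] = (6/19)·4 + (2/19)·9 + (3/19)·81 + (8/19)·100 = 1085/19
Var(X) = 1085/19 − (125/19)² = 4990/361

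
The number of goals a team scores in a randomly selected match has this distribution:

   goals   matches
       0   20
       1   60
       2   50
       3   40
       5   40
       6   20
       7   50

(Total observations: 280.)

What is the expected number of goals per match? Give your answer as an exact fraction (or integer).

Total = 280, so P(goals=0) = 20/280, etc.
E[X] = (1/14)·0 + (3/14)·1 + (5/28)·2 + (1/7)·3 + (1/7)·5 + (1/14)·6 + (5/28)·7
     = 95/28

95/28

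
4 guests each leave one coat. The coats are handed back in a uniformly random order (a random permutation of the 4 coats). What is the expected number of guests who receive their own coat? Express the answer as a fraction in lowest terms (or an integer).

Let Xᵢ = 1 if person i gets their own coat. For each i, P(Xᵢ=1) = 1/4.
By linearity of expectation, E[X₁+…+X_4] = 4·(1/4) = 1.

1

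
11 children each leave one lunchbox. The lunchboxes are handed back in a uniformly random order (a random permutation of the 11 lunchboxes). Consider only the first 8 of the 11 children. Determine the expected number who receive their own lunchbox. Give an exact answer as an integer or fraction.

8/11

Let Xᵢ = 1 if person i gets their own lunchbox. For each i, P(Xᵢ=1) = 1/11.
By linearity of expectation, E[X₁+…+X_8] = 8·(1/11) = 8/11.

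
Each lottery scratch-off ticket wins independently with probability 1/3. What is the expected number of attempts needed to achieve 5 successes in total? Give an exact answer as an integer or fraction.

15

By linearity (sum of 5 independent geometric waits), E[trials] = 5/p = 5/(1/3) = 15.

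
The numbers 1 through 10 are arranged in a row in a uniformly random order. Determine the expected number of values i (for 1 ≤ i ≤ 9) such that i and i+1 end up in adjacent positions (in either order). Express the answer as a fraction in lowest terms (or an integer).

9/5

For each i ∈ {1,…,9}, let Xᵢ = 1 if i and i+1 are adjacent. P(Xᵢ=1) = 2·(10−1)!/10! = 2/10.
By linearity, E[ΣXᵢ] = (9)·(2/10) = 9/5.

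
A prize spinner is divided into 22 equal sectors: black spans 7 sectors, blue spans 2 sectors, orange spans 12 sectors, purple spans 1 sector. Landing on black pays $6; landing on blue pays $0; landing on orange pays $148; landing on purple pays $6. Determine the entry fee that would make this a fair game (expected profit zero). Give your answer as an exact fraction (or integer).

912/11 dollars

E[payout] = (7/22)·6 + (2/22)·0 + (12/22)·148 + (1/22)·6 = 912/11
Fair fee = E[payout] = 912/11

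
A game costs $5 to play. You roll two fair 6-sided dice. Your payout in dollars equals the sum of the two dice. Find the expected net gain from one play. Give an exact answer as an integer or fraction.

$2

Distribution of the sum of the two dice: 2 w.p. 1/36, 3 w.p. 1/18, 4 w.p. 1/12, 5 w.p. 1/9, 6 w.p. 5/36, 7 w.p. 1/6, …
E[payout] = (1/36)·2 + (1/18)·3 + (1/12)·4 + (1/9)·5 + (5/36)·6 + (1/6)·7 + (5/36)·8 + (1/9)·9 + (1/12)·10 + (1/18)·11 + (1/36)·12 = 7
Expected profit = 7 − 5 = 2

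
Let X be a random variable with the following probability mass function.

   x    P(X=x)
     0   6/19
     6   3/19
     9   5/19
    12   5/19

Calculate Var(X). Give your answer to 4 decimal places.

22.9861

E[X] = (6/19)·0 + (3/19)·6 + (5/19)·9 + (5/19)·12 = 123/19
E[X²] = (6/19)·0 + (3/19)·36 + (5/19)·81 + (5/19)·144 = 1233/19
Var(X) = 1233/19 − (123/19)² = 8298/361 ≈ 22.9861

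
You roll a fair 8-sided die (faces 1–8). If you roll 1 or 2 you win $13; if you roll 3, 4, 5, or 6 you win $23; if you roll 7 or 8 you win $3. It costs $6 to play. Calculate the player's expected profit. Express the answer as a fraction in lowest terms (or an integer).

E[payout] = (1/4)·3 + (1/4)·13 + (1/2)·23 = 31/2
Expected profit = 31/2 − 6 = 19/2

19/2 dollars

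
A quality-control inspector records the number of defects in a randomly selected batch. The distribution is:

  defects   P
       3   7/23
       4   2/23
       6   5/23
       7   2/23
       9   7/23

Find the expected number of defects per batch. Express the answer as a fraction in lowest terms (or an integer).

E[X] = (7/23)·3 + (2/23)·4 + (5/23)·6 + (2/23)·7 + (7/23)·9
     = 136/23

136/23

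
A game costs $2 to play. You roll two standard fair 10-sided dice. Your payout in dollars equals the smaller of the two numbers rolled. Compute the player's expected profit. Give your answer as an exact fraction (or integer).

Distribution of the smaller of the two numbers rolled: 1 w.p. 19/100, 2 w.p. 17/100, 3 w.p. 3/20, 4 w.p. 13/100, 5 w.p. 11/100, 6 w.p. 9/100, …
E[payout] = (19/100)·1 + (17/100)·2 + (3/20)·3 + (13/100)·4 + (11/100)·5 + (9/100)·6 + (7/100)·7 + (1/20)·8 + (3/100)·9 + (1/100)·10 = 77/20
Expected profit = 77/20 − 2 = 37/20

37/20 dollars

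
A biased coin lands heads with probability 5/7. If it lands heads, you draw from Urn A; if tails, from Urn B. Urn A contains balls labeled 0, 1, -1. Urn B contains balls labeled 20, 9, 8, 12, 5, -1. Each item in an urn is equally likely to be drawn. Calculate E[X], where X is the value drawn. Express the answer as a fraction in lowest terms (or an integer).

E[X | Urn A] = (0 + 1 − 1)/3 = 0
E[X | Urn B] = (20 + 9 + 8 + 12 + 5 − 1)/6 = 53/6
E[X] = (5/7)·0 + (2/7)·53/6 = 53/21

53/21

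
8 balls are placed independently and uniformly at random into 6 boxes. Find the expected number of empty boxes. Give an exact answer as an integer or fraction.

390625/279936

Let Xⱼ=1 if box j is empty. P(Xⱼ=1) = ((6-1)/6)^8 = 390625/1679616.
By linearity, E[#empty] = 6·390625/1679616 = 390625/279936.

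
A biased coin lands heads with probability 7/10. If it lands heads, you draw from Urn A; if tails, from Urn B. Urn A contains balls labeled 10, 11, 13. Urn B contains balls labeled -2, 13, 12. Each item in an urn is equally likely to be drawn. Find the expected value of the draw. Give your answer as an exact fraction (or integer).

307/30

E[X | Urn A] = (10 + 11 + 13)/3 = 34/3
E[X | Urn B] = (-2 + 13 + 12)/3 = 23/3
E[X] = (7/10)·34/3 + (3/10)·23/3 = 307/30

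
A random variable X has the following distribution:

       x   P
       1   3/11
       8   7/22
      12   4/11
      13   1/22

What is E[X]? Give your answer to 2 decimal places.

E[X] = (3/11)·1 + (7/22)·8 + (4/11)·12 + (1/22)·13
     = 171/22 ≈ 7.77

7.77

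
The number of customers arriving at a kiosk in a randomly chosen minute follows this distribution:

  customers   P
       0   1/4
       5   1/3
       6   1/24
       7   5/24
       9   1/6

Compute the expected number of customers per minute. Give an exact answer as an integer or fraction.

E[X] = (1/4)·0 + (1/3)·5 + (1/24)·6 + (5/24)·7 + (1/6)·9
     = 39/8

39/8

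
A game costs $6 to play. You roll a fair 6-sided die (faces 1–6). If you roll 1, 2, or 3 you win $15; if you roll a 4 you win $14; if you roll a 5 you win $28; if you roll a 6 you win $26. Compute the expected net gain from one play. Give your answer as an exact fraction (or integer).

77/6 dollars

E[payout] = (1/6)·14 + (1/2)·15 + (1/6)·26 + (1/6)·28 = 113/6
Expected profit = 113/6 − 6 = 77/6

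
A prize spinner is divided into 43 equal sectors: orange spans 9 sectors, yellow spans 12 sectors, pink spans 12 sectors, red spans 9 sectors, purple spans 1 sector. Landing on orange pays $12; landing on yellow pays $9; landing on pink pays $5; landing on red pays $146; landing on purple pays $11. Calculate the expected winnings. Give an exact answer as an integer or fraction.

1601/43 dollars

E[payout] = (9/43)·12 + (12/43)·9 + (12/43)·5 + (9/43)·146 + (1/43)·11 = 1601/43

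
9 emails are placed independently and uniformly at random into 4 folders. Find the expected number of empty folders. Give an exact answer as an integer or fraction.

Let Xⱼ=1 if folder j is empty. P(Xⱼ=1) = ((4-1)/4)^9 = 19683/262144.
By linearity, E[#empty] = 4·19683/262144 = 19683/65536.

19683/65536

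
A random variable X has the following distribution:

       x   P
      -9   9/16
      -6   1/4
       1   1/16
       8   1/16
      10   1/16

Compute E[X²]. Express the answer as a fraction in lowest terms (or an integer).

E[X²] = (9/16)·81 + (1/4)·36 + (1/16)·1 + (1/16)·64 + (1/16)·100
     = 519/8

519/8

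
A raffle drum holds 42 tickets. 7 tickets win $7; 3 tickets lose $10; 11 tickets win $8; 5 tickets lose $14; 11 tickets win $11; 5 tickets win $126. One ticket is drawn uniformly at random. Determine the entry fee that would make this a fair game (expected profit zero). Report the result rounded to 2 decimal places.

E[payout] = (7/42)·7 + (3/42)·(-10) + (11/42)·8 + (5/42)·(-14) + (11/42)·11 + (5/42)·126 = 394/21
Fair fee = E[payout] = 394/21 ≈ $18.76

$18.76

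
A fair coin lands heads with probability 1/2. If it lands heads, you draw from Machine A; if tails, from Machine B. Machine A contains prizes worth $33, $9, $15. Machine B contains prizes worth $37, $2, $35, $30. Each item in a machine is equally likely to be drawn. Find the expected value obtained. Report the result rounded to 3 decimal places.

$22.500

E[X | Machine A] = (33 + 9 + 15)/3 = 19
E[X | Machine B] = (37 + 2 + 35 + 30)/4 = 26
E[X] = (1/2)·19 + (1/2)·26 = 45/2 ≈ 22.500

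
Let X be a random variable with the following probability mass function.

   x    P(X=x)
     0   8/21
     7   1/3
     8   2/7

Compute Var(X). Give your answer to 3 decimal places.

E[X] = (8/21)·0 + (1/3)·7 + (2/7)·8 = 97/21
E[X²] = (8/21)·0 + (1/3)·49 + (2/7)·64 = 727/21
Var(X) = 727/21 − (97/21)² = 5858/441 ≈ 13.283

13.283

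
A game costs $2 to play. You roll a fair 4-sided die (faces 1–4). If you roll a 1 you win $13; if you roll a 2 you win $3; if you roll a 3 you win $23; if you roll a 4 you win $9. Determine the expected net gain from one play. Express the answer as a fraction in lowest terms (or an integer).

$10

E[payout] = (1/4)·3 + (1/4)·9 + (1/4)·13 + (1/4)·23 = 12
Expected profit = 12 − 2 = 10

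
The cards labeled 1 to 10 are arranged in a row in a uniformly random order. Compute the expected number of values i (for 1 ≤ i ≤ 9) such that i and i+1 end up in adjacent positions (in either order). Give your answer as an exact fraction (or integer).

9/5

For each i ∈ {1,…,9}, let Xᵢ = 1 if i and i+1 are adjacent. P(Xᵢ=1) = 2·(10−1)!/10! = 2/10.
By linearity, E[ΣXᵢ] = (9)·(2/10) = 9/5.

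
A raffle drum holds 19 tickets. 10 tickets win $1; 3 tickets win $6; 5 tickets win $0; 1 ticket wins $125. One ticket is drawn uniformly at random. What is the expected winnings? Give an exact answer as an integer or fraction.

153/19 dollars

E[payout] = (10/19)·1 + (3/19)·6 + (5/19)·0 + (1/19)·125 = 153/19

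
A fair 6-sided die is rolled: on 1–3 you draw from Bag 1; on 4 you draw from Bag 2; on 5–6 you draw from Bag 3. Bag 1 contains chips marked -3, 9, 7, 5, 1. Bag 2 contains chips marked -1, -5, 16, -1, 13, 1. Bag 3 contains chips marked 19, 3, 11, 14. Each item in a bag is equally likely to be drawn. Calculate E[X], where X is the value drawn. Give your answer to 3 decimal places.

6.456

E[X | Bag 1] = (-3 + 9 + 7 + 5 + 1)/5 = 19/5
E[X | Bag 2] = (-1 − 5 + 16 − 1 + 13 + 1)/6 = 23/6
E[X | Bag 3] = (19 + 3 + 11 + 14)/4 = 47/4
E[X] = (1/2)·19/5 + (1/6)·23/6 + (1/3)·47/4 = 581/90 ≈ 6.456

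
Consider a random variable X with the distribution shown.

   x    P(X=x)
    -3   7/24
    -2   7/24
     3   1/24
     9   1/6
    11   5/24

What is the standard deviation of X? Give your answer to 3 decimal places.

6.069

E[X] = 59/24, E[X²] = 343/8
Var(X) = E[X²] − (E[X])² = 343/8 − 3481/576 = 21215/576
SD(X) = √(21215/576) ≈ 6.069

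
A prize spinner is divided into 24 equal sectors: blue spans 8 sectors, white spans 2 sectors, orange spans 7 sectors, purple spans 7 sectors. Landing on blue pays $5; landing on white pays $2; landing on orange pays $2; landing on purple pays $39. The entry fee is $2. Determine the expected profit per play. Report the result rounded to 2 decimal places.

E[payout] = (8/24)·5 + (2/24)·2 + (7/24)·2 + (7/24)·39 = 331/24
Expected profit = 331/24 − 2 = 283/24 ≈ $11.79

$11.79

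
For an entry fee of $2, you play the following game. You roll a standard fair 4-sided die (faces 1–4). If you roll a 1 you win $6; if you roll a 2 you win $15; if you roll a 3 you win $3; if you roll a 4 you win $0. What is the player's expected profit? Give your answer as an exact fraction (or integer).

E[payout] = (1/4)·0 + (1/4)·3 + (1/4)·6 + (1/4)·15 = 6
Expected profit = 6 − 2 = 4

$4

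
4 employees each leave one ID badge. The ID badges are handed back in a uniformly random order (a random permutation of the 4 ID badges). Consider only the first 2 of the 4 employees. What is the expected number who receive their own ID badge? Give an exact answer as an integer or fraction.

1/2

Let Xᵢ = 1 if person i gets their own ID badge. For each i, P(Xᵢ=1) = 1/4.
By linearity of expectation, E[X₁+…+X_2] = 2·(1/4) = 1/2.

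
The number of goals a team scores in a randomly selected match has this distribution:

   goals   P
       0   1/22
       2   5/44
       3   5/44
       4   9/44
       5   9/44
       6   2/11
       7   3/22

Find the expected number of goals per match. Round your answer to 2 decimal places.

E[X] = (1/22)·0 + (5/44)·2 + (5/44)·3 + (9/44)·4 + (9/44)·5 + (2/11)·6 + (3/22)·7
     = 49/11 ≈ 4.45

4.45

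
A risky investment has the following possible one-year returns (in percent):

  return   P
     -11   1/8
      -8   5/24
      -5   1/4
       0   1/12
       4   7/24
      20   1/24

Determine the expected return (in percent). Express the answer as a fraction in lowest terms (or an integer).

-55/24

E[X] = (1/8)·(-11) + (5/24)·(-8) + (1/4)·(-5) + (1/12)·0 + (7/24)·4 + (1/24)·20
     = -55/24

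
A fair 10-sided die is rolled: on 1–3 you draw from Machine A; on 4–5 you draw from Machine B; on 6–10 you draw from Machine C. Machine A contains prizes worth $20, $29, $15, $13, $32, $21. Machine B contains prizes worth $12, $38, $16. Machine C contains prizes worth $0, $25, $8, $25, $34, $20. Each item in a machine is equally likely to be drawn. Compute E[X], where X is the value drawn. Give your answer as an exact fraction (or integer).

E[X | Machine A] = (20 + 29 + 15 + 13 + 32 + 21)/6 = 65/3
E[X | Machine B] = (12 + 38 + 16)/3 = 22
E[X | Machine C] = (0 + 25 + 8 + 25 + 34 + 20)/6 = 56/3
E[X] = (3/10)·65/3 + (1/5)·22 + (1/2)·56/3 = 607/30

607/30 dollars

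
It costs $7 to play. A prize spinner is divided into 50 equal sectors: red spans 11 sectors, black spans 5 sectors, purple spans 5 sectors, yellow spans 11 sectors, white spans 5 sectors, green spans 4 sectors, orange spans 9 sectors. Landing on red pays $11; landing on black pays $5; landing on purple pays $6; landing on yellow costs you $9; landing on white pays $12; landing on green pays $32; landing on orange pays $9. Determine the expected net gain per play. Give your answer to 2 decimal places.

-$0.08

E[payout] = (11/50)·11 + (5/50)·5 + (5/50)·6 + (11/50)·(-9) + (5/50)·12 + (4/50)·32 + (9/50)·9 = 173/25
Expected profit = 173/25 − 7 = -2/25 ≈ -$0.08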